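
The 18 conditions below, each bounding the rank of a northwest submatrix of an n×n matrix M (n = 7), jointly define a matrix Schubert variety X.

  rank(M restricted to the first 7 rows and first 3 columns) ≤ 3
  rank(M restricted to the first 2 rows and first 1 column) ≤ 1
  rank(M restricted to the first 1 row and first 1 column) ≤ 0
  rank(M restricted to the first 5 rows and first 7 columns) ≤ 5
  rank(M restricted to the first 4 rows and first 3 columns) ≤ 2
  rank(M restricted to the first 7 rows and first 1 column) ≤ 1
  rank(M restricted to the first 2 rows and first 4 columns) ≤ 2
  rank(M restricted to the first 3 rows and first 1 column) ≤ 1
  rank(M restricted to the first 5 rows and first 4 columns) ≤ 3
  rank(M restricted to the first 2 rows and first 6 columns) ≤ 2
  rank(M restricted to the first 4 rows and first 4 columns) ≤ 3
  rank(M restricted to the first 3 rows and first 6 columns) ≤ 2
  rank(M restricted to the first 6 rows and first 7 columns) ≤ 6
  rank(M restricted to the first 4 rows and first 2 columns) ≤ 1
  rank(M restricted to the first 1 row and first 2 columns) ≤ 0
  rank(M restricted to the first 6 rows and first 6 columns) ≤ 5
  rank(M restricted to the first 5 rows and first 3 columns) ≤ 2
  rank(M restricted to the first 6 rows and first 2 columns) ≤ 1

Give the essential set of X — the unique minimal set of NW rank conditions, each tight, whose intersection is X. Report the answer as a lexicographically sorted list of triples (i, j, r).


Reconstructing r_w from the 18 given conditions:

  R[1]: 0, 0, 1, 1, 1, 1, 1
  R[2]: 1, 1, 2, 2, 2, 2, 2
  R[3]: 1, 1, 2, 2, 2, 2, 3
  R[4]: 1, 1, 2, 3, 3, 3, 4
  R[5]: 1, 1, 2, 3, 4, 4, 5
  R[6]: 1, 1, 2, 3, 4, 5, 6
  R[7]: 1, 2, 3, 4, 5, 6, 7

giving w = (3, 1, 7, 4, 5, 6, 2) via Δ²R.

Fulton essential set (3 of the 9 Rothe cells):

[(1, 2, 0), (3, 6, 2), (6, 2, 1)]


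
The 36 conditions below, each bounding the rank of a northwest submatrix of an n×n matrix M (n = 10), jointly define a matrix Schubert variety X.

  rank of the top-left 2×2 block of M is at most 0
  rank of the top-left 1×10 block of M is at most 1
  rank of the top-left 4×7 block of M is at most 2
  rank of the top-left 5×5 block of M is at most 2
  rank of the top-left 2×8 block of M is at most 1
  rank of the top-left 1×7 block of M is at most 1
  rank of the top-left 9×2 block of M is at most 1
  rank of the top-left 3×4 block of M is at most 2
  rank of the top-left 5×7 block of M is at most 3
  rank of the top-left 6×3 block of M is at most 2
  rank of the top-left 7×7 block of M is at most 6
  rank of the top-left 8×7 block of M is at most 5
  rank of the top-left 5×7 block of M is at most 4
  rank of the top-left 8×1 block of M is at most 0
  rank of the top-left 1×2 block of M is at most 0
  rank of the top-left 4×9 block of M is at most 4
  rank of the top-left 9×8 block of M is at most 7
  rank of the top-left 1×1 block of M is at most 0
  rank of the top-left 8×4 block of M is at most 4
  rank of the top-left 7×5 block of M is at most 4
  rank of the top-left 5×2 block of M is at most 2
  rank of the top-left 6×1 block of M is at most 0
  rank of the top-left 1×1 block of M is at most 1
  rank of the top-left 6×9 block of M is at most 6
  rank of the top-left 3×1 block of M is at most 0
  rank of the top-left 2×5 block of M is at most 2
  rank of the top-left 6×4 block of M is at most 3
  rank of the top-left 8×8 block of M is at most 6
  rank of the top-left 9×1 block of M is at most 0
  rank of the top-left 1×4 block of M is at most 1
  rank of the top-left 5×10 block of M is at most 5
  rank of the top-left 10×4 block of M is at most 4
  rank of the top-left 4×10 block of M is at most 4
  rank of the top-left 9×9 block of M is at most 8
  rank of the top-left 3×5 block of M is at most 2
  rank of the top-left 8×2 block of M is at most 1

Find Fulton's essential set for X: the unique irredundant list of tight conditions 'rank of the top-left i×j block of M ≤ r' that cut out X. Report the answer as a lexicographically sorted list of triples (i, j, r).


Reconstructing r_w from the 36 given conditions:

  0  0  1  1  1  1  1  1  1  1
  0  0  1  1  1  1  1  1  2  2
  0  1  2  2  2  2  2  2  3  3
  0  1  2  2  2  2  2  3  4  4
  0  1  2  2  2  3  3  4  5  5
  0  1  2  3  3  4  4  5  6  6
  0  1  2  3  4  5  5  6  7  7
  0  1  2  3  4  5  5  6  7  8
  0  1  2  3  4  5  6  7  8  9
  1  2  3  4  5  6  7  8  9  10

reading off 1-entries of Δ²R: w = (3, 9, 2, 8, 6, 4, 5, 10, 7, 1).

D(w) has 23 cells with 6 SE-corners; essential set:

[(2, 2, 0), (2, 8, 1), (4, 7, 2), (5, 5, 2), (8, 7, 5), (9, 1, 0)]


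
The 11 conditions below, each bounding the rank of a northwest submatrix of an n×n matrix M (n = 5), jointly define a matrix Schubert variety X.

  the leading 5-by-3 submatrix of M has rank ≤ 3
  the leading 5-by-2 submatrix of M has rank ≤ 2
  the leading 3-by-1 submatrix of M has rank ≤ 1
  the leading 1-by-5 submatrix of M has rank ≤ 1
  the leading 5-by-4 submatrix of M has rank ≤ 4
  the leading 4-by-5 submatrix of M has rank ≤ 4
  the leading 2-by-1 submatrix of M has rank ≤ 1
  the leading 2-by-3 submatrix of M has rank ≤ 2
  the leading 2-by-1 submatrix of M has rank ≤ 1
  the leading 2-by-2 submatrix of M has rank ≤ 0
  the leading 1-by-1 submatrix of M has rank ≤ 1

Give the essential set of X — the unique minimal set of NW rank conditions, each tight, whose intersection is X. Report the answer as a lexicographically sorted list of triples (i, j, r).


Computing R[i][j] = min implied NW-rank bound (n=5, 11 conditions):

  i=1: 0 0 1 1 1
  i=2: 0 0 1 2 2
  i=3: 1 1 2 3 3
  i=4: 1 2 3 4 4
  i=5: 1 2 3 4 5

giving w = (3, 4, 1, 2, 5) via Δ²R.

ℓ(w)=4; the 1 essential cell (i,j,r):

[(2, 2, 0)]


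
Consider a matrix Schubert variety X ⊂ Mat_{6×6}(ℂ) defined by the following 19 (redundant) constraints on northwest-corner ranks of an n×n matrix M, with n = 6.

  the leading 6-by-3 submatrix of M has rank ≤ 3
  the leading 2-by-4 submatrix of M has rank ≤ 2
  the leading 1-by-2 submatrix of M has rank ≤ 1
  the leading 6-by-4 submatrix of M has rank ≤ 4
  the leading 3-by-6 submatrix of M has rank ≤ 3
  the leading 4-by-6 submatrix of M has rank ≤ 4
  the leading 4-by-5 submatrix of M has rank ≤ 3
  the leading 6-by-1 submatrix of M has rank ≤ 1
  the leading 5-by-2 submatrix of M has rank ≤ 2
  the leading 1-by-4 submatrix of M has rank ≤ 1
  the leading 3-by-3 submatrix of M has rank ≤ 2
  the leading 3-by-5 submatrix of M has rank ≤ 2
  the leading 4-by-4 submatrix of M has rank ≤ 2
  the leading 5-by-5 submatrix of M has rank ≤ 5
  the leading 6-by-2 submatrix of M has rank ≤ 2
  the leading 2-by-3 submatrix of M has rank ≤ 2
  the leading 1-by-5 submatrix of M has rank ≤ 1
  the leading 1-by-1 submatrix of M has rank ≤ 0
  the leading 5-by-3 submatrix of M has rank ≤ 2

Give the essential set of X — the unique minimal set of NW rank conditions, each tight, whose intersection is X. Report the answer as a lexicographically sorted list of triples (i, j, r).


Computing R[i][j] = min implied NW-rank bound (n=6, 19 conditions):

  R[1]: 0  1  1  1  1  1
  R[2]: 1  2  2  2  2  2
  R[3]: 1  2  2  2  2  3
  R[4]: 1  2  2  2  3  4
  R[5]: 1  2  2  3  4  5
  R[6]: 1  2  3  4  5  6

hence w(1..6) = (2, 1, 6, 5, 4, 3).

4 SE-corners of the 7-cell Rothe diagram give Ess(w):

[(1, 1, 0), (3, 5, 2), (4, 4, 2), (5, 3, 2)]


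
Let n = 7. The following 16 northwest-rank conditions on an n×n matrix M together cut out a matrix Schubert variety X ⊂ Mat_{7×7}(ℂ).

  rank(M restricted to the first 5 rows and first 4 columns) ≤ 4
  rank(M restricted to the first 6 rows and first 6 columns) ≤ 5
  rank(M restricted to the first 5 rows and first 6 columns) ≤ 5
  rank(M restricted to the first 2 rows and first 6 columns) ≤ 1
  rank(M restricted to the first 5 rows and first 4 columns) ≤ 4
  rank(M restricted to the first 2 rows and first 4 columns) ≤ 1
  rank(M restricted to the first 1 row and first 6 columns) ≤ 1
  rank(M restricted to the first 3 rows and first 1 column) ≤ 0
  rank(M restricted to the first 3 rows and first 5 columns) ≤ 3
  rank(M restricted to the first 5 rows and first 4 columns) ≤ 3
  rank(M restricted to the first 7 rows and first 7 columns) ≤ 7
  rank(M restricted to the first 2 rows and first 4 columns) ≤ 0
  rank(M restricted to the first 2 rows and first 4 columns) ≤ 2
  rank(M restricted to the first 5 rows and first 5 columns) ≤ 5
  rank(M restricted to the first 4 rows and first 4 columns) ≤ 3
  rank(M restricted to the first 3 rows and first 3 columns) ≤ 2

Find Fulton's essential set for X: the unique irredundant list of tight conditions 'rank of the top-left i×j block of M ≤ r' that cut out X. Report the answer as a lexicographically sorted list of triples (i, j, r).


The tightest implied rank at each (i,j), from the 16 conditions:

  R[1]: 0  0  0  0  1  1  1
  R[2]: 0  0  0  0  1  1  2
  R[3]: 0  1  1  1  2  2  3
  R[4]: 1  2  2  2  3  3  4
  R[5]: 1  2  3  3  4  4  5
  R[6]: 1  2  3  4  5  5  6
  R[7]: 1  2  3  4  5  6  7

hence w(1..7) = (5, 7, 2, 1, 3, 4, 6).

D(w) has 10 cells with 3 SE-corners; essential set:

[(2, 4, 0), (2, 6, 1), (3, 1, 0)]


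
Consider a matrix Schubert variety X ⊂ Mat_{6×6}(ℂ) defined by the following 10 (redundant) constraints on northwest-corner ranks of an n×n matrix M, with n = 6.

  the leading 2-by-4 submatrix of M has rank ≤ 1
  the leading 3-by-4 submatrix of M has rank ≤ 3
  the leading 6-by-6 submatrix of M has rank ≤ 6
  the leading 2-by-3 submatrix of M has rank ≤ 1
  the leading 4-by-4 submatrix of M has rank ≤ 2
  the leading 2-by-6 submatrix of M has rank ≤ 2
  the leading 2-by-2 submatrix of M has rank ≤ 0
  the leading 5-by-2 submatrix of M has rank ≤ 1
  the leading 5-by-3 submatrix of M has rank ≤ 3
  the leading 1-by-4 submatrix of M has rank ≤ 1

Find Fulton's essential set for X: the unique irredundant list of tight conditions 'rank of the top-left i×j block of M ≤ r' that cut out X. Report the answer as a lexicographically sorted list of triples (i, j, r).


The tightest implied rank at each (i,j), from the 10 conditions:

  R[1]: 0  0  1  1  1  1
  R[2]: 0  0  1  1  2  2
  R[3]: 1  1  2  2  3  3
  R[4]: 1  1  2  2  3  4
  R[5]: 1  1  2  3  4  5
  R[6]: 1  2  3  4  5  6

second differences of R give the permutation w = (3, 5, 1, 6, 4, 2).

D(w) has 8 cells with 4 SE-corners; essential set:

[(2, 2, 0), (2, 4, 1), (4, 4, 2), (5, 2, 1)]


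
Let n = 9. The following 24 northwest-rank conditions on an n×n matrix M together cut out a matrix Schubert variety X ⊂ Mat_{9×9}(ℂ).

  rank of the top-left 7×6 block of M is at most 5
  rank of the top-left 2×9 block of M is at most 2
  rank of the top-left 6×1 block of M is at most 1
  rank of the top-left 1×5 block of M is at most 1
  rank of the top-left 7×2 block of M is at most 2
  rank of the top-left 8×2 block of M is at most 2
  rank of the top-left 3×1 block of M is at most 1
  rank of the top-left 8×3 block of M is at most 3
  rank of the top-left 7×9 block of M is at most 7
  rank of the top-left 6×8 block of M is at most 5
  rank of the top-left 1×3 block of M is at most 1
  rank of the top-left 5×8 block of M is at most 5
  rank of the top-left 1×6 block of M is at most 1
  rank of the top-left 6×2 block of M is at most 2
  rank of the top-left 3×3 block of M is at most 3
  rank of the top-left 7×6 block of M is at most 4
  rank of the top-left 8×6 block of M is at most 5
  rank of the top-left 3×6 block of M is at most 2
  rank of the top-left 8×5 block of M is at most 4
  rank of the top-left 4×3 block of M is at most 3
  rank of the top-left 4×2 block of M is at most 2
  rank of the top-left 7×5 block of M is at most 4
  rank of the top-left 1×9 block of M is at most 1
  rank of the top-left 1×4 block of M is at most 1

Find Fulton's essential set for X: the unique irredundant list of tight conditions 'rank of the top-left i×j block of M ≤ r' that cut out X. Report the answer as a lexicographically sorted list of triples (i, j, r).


Propagating the 24 rank bounds to every northwest block:

  i=1: 1, 1, 1, 1, 1, 1, 1, 1, 1
  i=2: 1, 2, 2, 2, 2, 2, 2, 2, 2
  i=3: 1, 2, 2, 2, 2, 2, 3, 3, 3
  i=4: 1, 2, 3, 3, 3, 3, 4, 4, 4
  i=5: 1, 2, 3, 4, 4, 4, 5, 5, 5
  i=6: 1, 2, 3, 4, 4, 4, 5, 5, 6
  i=7: 1, 2, 3, 4, 4, 4, 5, 6, 7
  i=8: 1, 2, 3, 4, 4, 5, 6, 7, 8
  i=9: 1, 2, 3, 4, 5, 6, 7, 8, 9

giving w = (1, 2, 7, 3, 4, 9, 8, 6, 5) via Δ²R.

ℓ(w)=10; the 4 essential cells (i,j,r):

[(3, 6, 2), (6, 8, 5), (7, 6, 4), (8, 5, 4)]


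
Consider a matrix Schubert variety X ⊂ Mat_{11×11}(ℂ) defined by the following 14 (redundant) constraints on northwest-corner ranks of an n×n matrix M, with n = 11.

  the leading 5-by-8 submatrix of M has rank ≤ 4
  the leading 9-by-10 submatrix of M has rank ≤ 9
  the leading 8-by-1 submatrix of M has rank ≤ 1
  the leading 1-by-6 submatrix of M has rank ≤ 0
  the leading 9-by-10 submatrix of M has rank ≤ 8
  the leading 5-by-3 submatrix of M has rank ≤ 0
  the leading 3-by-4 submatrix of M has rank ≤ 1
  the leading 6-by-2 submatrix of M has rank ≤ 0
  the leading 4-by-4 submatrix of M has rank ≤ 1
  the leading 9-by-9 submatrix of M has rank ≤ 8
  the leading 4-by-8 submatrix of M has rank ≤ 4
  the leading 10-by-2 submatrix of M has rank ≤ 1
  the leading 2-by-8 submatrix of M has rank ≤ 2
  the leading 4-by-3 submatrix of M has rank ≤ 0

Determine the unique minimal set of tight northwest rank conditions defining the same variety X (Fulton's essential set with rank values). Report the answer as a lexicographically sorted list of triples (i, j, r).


Computing R[i][j] = min implied NW-rank bound (n=11, 14 conditions):

  R[1]: 0, 0, 0, 0, 0, 0, 1, 1, 1, 1, 1
  R[2]: 0, 0, 0, 1, 1, 1, 2, 2, 2, 2, 2
  R[3]: 0, 0, 0, 1, 2, 2, 3, 3, 3, 3, 3
  R[4]: 0, 0, 0, 1, 2, 3, 4, 4, 4, 4, 4
  R[5]: 0, 0, 0, 1, 2, 3, 4, 4, 5, 5, 5
  R[6]: 0, 0, 1, 2, 3, 4, 5, 5, 6, 6, 6
  R[7]: 1, 1, 2, 3, 4, 5, 6, 6, 7, 7, 7
  R[8]: 1, 1, 2, 3, 4, 5, 6, 7, 8, 8, 8
  R[9]: 1, 1, 2, 3, 4, 5, 6, 7, 8, 8, 9
  R[10]: 1, 1, 2, 3, 4, 5, 6, 7, 8, 9, 10
  R[11]: 1, 2, 3, 4, 5, 6, 7, 8, 9, 10, 11

giving w = (7, 4, 5, 6, 9, 3, 1, 8, 11, 10, 2) via Δ²R.

|D(w)|=25, |Ess(w)|=6:

[(1, 6, 0), (5, 3, 0), (5, 8, 4), (6, 2, 0), (9, 10, 8), (10, 2, 1)]


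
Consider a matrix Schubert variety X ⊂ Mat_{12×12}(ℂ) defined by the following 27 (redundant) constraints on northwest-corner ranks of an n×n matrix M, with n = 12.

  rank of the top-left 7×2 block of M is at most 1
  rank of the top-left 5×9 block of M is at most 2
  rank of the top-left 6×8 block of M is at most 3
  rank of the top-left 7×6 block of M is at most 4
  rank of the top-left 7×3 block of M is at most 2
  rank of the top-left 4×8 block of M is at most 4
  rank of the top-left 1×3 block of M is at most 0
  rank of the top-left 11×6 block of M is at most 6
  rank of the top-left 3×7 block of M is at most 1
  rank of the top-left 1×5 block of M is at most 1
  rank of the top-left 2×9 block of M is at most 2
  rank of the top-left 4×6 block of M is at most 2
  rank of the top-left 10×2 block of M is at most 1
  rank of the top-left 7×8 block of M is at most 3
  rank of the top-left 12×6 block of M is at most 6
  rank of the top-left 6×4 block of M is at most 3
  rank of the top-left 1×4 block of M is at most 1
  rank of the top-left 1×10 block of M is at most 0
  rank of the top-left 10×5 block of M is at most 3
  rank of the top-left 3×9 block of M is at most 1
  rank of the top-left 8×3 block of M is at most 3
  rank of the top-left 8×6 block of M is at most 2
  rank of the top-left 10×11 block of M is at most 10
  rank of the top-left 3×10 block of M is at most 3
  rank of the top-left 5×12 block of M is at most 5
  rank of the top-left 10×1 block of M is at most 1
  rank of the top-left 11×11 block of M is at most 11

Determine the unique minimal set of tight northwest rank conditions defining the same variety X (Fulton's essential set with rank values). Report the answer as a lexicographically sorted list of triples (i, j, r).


Reconstructing r_w from the 27 given conditions:

  0 | 0 | 0 | 0 | 0 | 0 | 0 | 0 | 0 | 0 | 1 | 1
  1 | 1 | 1 | 1 | 1 | 1 | 1 | 1 | 1 | 1 | 2 | 2
  1 | 1 | 1 | 1 | 1 | 1 | 1 | 1 | 1 | 2 | 3 | 3
  1 | 1 | 2 | 2 | 2 | 2 | 2 | 2 | 2 | 3 | 4 | 4
  1 | 1 | 2 | 2 | 2 | 2 | 2 | 2 | 2 | 3 | 4 | 5
  1 | 1 | 2 | 2 | 2 | 2 | 3 | 3 | 3 | 4 | 5 | 6
  1 | 1 | 2 | 2 | 2 | 2 | 3 | 3 | 4 | 5 | 6 | 7
  1 | 1 | 2 | 2 | 2 | 2 | 3 | 4 | 5 | 6 | 7 | 8
  1 | 1 | 2 | 3 | 3 | 3 | 4 | 5 | 6 | 7 | 8 | 9
  1 | 1 | 2 | 3 | 3 | 4 | 5 | 6 | 7 | 8 | 9 | 10
  1 | 2 | 3 | 4 | 4 | 5 | 6 | 7 | 8 | 9 | 10 | 11
  1 | 2 | 3 | 4 | 5 | 6 | 7 | 8 | 9 | 10 | 11 | 12

hence w(1..12) = (11, 1, 10, 3, 12, 7, 9, 8, 4, 6, 2, 5).

ℓ(w)=42; the 7 essential cells (i,j,r):

[(1, 10, 0), (3, 9, 1), (5, 9, 2), (7, 8, 3), (8, 6, 2), (10, 2, 1), (10, 5, 3)]


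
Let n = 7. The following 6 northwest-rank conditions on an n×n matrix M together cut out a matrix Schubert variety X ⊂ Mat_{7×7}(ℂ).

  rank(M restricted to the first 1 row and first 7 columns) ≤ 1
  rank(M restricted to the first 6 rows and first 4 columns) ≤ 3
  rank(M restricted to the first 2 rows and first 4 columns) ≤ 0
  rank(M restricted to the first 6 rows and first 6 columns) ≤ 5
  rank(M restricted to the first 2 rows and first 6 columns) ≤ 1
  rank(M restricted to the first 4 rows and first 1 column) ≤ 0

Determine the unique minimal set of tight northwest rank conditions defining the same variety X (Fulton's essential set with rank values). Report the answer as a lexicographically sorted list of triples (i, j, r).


Propagating the 6 rank bounds to every northwest block:

  i=1: 0  0  0  0  1  1  1
  i=2: 0  0  0  0  1  1  2
  i=3: 0  1  1  1  2  2  3
  i=4: 0  1  2  2  3  3  4
  i=5: 1  2  3  3  4  4  5
  i=6: 1  2  3  3  4  5  6
  i=7: 1  2  3  4  5  6  7

reading off 1-entries of Δ²R: w = (5, 7, 2, 3, 1, 6, 4).

|D(w)|=12, |Ess(w)|=4:

[(2, 4, 0), (2, 6, 1), (4, 1, 0), (6, 4, 3)]


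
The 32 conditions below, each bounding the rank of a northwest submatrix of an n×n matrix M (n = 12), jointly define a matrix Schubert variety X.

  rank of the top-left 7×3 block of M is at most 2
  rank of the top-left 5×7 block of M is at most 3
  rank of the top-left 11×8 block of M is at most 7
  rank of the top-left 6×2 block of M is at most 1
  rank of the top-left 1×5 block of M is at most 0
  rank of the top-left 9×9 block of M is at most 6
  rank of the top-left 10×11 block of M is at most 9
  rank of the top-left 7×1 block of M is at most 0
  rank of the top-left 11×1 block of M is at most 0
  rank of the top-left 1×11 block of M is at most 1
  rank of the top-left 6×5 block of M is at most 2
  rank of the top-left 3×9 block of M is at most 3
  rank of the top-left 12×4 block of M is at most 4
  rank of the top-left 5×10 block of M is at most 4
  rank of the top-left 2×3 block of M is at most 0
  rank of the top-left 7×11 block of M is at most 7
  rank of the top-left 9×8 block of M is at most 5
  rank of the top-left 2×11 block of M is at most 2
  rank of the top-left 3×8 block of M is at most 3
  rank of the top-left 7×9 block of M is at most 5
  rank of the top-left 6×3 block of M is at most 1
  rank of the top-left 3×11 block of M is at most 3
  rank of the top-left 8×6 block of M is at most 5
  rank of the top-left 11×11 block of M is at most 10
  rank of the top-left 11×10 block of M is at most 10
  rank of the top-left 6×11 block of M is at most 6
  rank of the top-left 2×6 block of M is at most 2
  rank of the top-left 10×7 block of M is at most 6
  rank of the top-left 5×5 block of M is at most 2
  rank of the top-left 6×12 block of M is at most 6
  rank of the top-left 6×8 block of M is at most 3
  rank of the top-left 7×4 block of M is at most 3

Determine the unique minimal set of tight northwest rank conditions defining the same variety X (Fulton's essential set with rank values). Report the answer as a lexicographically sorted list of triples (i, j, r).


Rank table r_w(12×12) implied by the 32 constraints:

  row 1: 0 0 0 0 0 1 1 1 1 1 1 1
  row 2: 0 0 0 1 1 2 2 2 2 2 2 2
  row 3: 0 1 1 2 2 3 3 3 3 3 3 3
  row 4: 0 1 1 2 2 3 3 3 4 4 4 4
  row 5: 0 1 1 2 2 3 3 3 4 4 5 5
  row 6: 0 1 1 2 2 3 3 3 4 5 6 6
  row 7: 0 1 2 3 3 4 4 4 5 6 7 7
  row 8: 0 1 2 3 4 5 5 5 6 7 8 8
  row 9: 0 1 2 3 4 5 5 5 6 7 8 9
  row 10: 0 1 2 3 4 5 6 6 7 8 9 10
  row 11: 0 1 2 3 4 5 6 7 8 9 10 11
  row 12: 1 2 3 4 5 6 7 8 9 10 11 12

so w = (6, 4, 2, 9, 11, 10, 3, 5, 12, 7, 8, 1).

D(w) has 32 cells with 8 SE-corners; essential set:

[(1, 5, 0), (2, 3, 0), (5, 10, 4), (6, 3, 1), (6, 5, 2), (6, 8, 3), (9, 8, 5), (11, 1, 0)]


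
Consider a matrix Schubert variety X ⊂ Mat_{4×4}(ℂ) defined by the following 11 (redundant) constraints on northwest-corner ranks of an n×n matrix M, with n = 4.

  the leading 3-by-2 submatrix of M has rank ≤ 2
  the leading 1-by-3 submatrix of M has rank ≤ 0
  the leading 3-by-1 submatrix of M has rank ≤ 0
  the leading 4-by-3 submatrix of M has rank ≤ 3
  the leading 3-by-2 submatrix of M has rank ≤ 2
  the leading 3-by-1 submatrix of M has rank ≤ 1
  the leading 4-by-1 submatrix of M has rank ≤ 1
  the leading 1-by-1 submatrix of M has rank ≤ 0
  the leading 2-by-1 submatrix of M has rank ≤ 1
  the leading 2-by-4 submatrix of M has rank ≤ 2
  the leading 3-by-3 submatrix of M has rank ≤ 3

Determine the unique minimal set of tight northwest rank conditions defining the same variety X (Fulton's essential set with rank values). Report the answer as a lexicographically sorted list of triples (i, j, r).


The tightest implied rank at each (i,j), from the 11 conditions:

  0, 0, 0, 1
  0, 1, 1, 2
  0, 1, 2, 3
  1, 2, 3, 4

hence w(1..4) = (4, 2, 3, 1).

2 SE-corners of the 5-cell Rothe diagram give Ess(w):

[(1, 3, 0), (3, 1, 0)]


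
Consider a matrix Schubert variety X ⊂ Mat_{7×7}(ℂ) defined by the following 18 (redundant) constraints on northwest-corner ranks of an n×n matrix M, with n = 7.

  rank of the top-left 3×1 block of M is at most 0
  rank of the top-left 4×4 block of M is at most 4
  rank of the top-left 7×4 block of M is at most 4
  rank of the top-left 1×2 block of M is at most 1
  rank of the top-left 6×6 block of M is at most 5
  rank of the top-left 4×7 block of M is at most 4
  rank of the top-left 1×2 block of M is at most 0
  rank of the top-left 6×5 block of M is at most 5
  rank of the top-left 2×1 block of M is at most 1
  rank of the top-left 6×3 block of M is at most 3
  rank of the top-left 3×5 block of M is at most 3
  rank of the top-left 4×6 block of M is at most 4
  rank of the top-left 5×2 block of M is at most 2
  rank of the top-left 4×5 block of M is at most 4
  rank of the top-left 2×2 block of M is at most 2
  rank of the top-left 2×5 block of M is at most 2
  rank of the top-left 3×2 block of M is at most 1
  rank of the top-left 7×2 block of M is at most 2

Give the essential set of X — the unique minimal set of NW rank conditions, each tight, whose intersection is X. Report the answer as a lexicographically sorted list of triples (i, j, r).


Recovering R(i,j) via the rank-extension bound from the 18 conditions:

  R[1]: 0 0 1 1 1 1 1
  R[2]: 0 1 2 2 2 2 2
  R[3]: 0 1 2 3 3 3 3
  R[4]: 1 2 3 4 4 4 4
  R[5]: 1 2 3 4 5 5 5
  R[6]: 1 2 3 4 5 5 6
  R[7]: 1 2 3 4 5 6 7

giving w = (3, 2, 4, 1, 5, 7, 6) via Δ²R.

Rothe diagram D(w) (5 cells), 3 SE-corners (essential conditions):

[(1, 2, 0), (3, 1, 0), (6, 6, 5)]


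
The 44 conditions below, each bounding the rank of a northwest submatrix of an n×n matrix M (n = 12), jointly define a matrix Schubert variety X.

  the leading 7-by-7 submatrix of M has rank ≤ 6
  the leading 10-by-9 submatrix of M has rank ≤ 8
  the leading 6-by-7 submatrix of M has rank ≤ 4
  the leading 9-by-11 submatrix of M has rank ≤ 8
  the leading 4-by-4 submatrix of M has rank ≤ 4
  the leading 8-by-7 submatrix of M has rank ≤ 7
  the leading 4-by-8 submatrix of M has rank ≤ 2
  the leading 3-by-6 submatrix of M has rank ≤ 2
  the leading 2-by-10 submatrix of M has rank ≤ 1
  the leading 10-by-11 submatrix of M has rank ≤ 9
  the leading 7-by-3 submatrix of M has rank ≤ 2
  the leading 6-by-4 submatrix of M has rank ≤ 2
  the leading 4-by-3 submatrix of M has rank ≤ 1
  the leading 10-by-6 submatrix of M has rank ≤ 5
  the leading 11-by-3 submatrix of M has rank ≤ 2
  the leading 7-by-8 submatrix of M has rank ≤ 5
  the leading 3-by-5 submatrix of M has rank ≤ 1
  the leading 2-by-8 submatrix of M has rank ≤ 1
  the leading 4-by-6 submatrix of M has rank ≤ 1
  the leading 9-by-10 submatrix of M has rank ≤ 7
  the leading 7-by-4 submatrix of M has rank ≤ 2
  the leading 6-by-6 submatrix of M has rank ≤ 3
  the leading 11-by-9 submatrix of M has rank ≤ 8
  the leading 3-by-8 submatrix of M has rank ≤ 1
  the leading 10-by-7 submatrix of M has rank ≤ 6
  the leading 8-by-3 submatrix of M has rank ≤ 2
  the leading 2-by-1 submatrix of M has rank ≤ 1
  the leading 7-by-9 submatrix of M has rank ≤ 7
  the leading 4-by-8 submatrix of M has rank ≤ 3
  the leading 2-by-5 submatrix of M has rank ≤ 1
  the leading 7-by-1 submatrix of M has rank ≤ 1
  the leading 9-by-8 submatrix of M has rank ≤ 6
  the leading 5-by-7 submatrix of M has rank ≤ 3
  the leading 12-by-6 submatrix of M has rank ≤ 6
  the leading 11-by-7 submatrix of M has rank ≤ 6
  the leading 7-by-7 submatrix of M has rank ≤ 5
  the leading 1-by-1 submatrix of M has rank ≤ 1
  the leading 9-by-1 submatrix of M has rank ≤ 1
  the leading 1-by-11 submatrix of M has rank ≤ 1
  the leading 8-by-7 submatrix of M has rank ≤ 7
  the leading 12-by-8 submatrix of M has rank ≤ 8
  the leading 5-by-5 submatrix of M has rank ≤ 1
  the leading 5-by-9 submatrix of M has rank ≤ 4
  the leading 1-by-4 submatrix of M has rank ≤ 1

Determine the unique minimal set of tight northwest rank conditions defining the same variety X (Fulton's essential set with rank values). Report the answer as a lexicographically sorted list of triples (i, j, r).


Reconstructing r_w from the 44 given conditions:

  row 1: 1  1  1  1  1  1  1  1  1  1  1  1
  row 2: 1  1  1  1  1  1  1  1  1  1  2  2
  row 3: 1  1  1  1  1  1  1  1  2  2  3  3
  row 4: 1  1  1  1  1  1  2  2  3  3  4  4
  row 5: 1  1  1  1  1  2  3  3  4  4  5  5
  row 6: 1  2  2  2  2  3  4  4  5  5  6  6
  row 7: 1  2  2  2  3  4  5  5  6  6  7  7
  row 8: 1  2  2  3  4  5  6  6  7  7  8  8
  row 9: 1  2  2  3  4  5  6  6  7  7  8  9
  row 10: 1  2  2  3  4  5  6  7  8  8  9  10
  row 11: 1  2  2  3  4  5  6  7  8  9  10  11
  row 12: 1  2  3  4  5  6  7  8  9  10  11  12

the unique w with this rank table is (1, 11, 9, 7, 6, 2, 5, 4, 12, 8, 10, 3).

8 SE-corners of the 33-cell Rothe diagram give Ess(w):

[(2, 10, 1), (3, 8, 1), (4, 6, 1), (5, 5, 1), (7, 4, 2), (9, 8, 6), (9, 10, 7), (11, 3, 2)]


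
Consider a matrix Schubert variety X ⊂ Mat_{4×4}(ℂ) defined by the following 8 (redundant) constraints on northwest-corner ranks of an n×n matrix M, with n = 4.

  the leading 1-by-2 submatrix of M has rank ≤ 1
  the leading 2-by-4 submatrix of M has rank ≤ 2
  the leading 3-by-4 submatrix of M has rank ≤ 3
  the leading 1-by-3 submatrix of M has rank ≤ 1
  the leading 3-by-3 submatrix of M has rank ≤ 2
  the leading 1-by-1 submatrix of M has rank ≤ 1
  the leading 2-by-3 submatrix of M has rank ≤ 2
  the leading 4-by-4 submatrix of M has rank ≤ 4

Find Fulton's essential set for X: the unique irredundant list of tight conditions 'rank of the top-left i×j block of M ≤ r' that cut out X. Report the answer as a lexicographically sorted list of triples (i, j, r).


The tightest implied rank at each (i,j), from the 8 conditions:

  R[1]: 1, 1, 1, 1
  R[2]: 1, 2, 2, 2
  R[3]: 1, 2, 2, 3
  R[4]: 1, 2, 3, 4

reading off 1-entries of Δ²R: w = (1, 2, 4, 3).

D(w) has 1 cell with 1 SE-corner; essential set:

[(3, 3, 2)]


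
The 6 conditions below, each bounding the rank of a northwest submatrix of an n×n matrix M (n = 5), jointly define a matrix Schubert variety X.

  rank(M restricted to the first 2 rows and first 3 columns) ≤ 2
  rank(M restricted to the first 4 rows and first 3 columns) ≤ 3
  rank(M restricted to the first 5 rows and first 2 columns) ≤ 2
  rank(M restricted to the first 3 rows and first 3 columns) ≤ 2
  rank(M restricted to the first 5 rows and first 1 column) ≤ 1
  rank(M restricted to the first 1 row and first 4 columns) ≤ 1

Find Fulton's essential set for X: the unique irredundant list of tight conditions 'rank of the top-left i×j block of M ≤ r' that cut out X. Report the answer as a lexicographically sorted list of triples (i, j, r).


Propagating the 6 rank bounds to every northwest block:

  row 1: 1, 1, 1, 1, 1
  row 2: 1, 2, 2, 2, 2
  row 3: 1, 2, 2, 3, 3
  row 4: 1, 2, 3, 4, 4
  row 5: 1, 2, 3, 4, 5

second differences of R give the permutation w = (1, 2, 4, 3, 5).

Fulton essential set (the sole Rothe cell):

[(3, 3, 2)]


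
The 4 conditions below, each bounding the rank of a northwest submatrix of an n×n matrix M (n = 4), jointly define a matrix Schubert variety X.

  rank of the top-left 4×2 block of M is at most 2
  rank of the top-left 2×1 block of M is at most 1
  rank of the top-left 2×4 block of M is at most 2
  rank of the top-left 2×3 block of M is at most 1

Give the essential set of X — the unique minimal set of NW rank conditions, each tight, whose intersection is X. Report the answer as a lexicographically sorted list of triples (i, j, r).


The tightest implied rank at each (i,j), from the 4 conditions:

  R[1]: 1, 1, 1, 1
  R[2]: 1, 1, 1, 2
  R[3]: 1, 2, 2, 3
  R[4]: 1, 2, 3, 4

giving w = (1, 4, 2, 3) via Δ²R.

1 SE-corner of the 2-cell Rothe diagram gives Ess(w):

[(2, 3, 1)]


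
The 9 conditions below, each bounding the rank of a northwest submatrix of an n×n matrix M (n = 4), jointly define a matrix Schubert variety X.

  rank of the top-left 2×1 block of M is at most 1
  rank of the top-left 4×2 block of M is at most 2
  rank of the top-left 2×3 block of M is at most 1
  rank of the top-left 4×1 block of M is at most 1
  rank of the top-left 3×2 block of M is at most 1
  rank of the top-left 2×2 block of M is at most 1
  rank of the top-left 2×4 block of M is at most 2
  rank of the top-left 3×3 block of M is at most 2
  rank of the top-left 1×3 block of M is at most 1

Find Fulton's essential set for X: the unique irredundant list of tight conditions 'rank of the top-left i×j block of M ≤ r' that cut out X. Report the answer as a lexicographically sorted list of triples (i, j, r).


Computing R[i][j] = min implied NW-rank bound (n=4, 9 conditions):

  row 1: 1  1  1  1
  row 2: 1  1  1  2
  row 3: 1  1  2  3
  row 4: 1  2  3  4

the unique w with this rank table is (1, 4, 3, 2).

|D(w)|=3, |Ess(w)|=2:

[(2, 3, 1), (3, 2, 1)]


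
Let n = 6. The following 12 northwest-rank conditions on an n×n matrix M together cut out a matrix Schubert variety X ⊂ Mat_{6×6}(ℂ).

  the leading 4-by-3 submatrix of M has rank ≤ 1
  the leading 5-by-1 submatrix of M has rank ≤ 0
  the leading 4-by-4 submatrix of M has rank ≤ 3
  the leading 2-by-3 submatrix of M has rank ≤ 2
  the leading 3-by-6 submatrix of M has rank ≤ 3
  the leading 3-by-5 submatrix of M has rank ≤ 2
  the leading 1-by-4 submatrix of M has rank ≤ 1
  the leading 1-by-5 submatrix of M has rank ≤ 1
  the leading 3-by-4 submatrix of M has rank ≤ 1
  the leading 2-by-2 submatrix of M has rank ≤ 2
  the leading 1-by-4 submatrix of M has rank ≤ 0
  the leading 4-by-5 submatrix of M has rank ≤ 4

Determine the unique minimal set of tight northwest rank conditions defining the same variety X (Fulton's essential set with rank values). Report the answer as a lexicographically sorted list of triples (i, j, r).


Reconstructing r_w from the 12 given conditions:

  0 0 0 0 1 1
  0 1 1 1 2 2
  0 1 1 1 2 3
  0 1 1 2 3 4
  0 1 2 3 4 5
  1 2 3 4 5 6

second differences of R give the permutation w = (5, 2, 6, 4, 3, 1).

4 SE-corners of the 11-cell Rothe diagram give Ess(w):

[(1, 4, 0), (3, 4, 1), (4, 3, 1), (5, 1, 0)]


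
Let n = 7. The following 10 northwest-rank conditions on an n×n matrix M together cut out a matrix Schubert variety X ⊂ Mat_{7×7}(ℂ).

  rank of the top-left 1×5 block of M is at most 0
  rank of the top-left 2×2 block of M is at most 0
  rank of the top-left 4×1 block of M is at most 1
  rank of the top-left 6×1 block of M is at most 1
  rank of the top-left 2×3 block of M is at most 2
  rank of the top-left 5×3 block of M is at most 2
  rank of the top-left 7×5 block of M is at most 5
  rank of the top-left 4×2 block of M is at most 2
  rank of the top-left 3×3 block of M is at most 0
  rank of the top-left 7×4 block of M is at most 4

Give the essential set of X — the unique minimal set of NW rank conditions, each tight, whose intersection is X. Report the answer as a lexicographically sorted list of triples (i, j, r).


Computing R[i][j] = min implied NW-rank bound (n=7, 10 conditions):

  R[1]: 0 | 0 | 0 | 0 | 0 | 1 | 1
  R[2]: 0 | 0 | 0 | 1 | 1 | 2 | 2
  R[3]: 0 | 0 | 0 | 1 | 2 | 3 | 3
  R[4]: 1 | 1 | 1 | 2 | 3 | 4 | 4
  R[5]: 1 | 2 | 2 | 3 | 4 | 5 | 5
  R[6]: 1 | 2 | 3 | 4 | 5 | 6 | 6
  R[7]: 1 | 2 | 3 | 4 | 5 | 6 | 7

so w = (6, 4, 5, 1, 2, 3, 7).

Rothe diagram D(w) (11 cells), 2 SE-corners (essential conditions):

[(1, 5, 0), (3, 3, 0)]


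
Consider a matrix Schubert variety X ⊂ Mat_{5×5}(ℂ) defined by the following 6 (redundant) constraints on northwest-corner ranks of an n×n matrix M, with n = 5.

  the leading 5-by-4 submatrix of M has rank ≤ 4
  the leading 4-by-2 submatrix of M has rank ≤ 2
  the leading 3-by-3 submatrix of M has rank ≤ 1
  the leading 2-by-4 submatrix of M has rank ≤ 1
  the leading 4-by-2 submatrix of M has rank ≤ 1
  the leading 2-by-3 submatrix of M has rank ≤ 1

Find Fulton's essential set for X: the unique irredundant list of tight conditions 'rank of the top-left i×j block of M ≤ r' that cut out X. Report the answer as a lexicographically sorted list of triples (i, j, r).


Rank table r_w(5×5) implied by the 6 constraints:

  row 1: 1 1 1 1 1
  row 2: 1 1 1 1 2
  row 3: 1 1 1 2 3
  row 4: 1 1 2 3 4
  row 5: 1 2 3 4 5

so w = (1, 5, 4, 3, 2).

Rothe diagram D(w) (6 cells), 3 SE-corners (essential conditions):

[(2, 4, 1), (3, 3, 1), (4, 2, 1)]


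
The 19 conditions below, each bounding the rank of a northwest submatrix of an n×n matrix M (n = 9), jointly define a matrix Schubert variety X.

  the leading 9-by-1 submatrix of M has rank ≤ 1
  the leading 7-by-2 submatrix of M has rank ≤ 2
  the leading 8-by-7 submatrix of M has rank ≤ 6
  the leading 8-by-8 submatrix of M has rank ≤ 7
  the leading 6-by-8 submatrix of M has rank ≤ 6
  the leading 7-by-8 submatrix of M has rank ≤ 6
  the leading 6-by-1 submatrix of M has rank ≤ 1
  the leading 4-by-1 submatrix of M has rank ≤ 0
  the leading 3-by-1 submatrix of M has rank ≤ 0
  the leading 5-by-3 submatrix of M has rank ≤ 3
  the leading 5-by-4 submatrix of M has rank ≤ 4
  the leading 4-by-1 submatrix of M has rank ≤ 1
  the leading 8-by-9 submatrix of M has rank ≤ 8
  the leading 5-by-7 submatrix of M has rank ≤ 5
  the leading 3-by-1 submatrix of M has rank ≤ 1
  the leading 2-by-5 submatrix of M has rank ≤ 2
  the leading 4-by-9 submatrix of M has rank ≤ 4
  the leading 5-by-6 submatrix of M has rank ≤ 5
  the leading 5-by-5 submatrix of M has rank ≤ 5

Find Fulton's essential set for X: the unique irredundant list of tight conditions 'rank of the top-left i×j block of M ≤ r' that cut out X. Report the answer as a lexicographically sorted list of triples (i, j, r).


The tightest implied rank at each (i,j), from the 19 conditions:

  R[1]: 0 | 1 | 1 | 1 | 1 | 1 | 1 | 1 | 1
  R[2]: 0 | 1 | 2 | 2 | 2 | 2 | 2 | 2 | 2
  R[3]: 0 | 1 | 2 | 3 | 3 | 3 | 3 | 3 | 3
  R[4]: 0 | 1 | 2 | 3 | 4 | 4 | 4 | 4 | 4
  R[5]: 1 | 2 | 3 | 4 | 5 | 5 | 5 | 5 | 5
  R[6]: 1 | 2 | 3 | 4 | 5 | 6 | 6 | 6 | 6
  R[7]: 1 | 2 | 3 | 4 | 5 | 6 | 6 | 6 | 7
  R[8]: 1 | 2 | 3 | 4 | 5 | 6 | 6 | 7 | 8
  R[9]: 1 | 2 | 3 | 4 | 5 | 6 | 7 | 8 | 9

reading off 1-entries of Δ²R: w = (2, 3, 4, 5, 1, 6, 9, 8, 7).

3 SE-corners of the 7-cell Rothe diagram give Ess(w):

[(4, 1, 0), (7, 8, 6), (8, 7, 6)]


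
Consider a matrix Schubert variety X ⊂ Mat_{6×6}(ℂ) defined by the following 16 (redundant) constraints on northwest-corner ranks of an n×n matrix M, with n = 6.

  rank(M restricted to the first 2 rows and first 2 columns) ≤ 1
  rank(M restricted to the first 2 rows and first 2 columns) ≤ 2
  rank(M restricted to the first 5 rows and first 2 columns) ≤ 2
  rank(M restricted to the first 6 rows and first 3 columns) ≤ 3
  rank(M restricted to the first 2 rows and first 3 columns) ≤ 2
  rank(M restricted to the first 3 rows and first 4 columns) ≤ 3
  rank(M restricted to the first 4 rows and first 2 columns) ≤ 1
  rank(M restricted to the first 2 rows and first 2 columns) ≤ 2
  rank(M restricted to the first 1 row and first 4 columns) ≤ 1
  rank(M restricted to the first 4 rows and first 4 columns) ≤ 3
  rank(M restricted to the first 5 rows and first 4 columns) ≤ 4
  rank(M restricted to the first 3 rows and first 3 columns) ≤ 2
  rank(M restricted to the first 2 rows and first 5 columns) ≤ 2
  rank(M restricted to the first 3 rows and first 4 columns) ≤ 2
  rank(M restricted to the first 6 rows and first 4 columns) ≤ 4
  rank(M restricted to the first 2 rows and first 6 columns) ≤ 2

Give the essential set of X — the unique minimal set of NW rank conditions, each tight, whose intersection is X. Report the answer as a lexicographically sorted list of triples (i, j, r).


Rank table r_w(6×6) implied by the 16 constraints:

  1 | 1 | 1 | 1 | 1 | 1
  1 | 1 | 2 | 2 | 2 | 2
  1 | 1 | 2 | 2 | 3 | 3
  1 | 1 | 2 | 3 | 4 | 4
  1 | 2 | 3 | 4 | 5 | 5
  1 | 2 | 3 | 4 | 5 | 6

hence w(1..6) = (1, 3, 5, 4, 2, 6).

ℓ(w)=4; the 2 essential cells (i,j,r):

[(3, 4, 2), (4, 2, 1)]


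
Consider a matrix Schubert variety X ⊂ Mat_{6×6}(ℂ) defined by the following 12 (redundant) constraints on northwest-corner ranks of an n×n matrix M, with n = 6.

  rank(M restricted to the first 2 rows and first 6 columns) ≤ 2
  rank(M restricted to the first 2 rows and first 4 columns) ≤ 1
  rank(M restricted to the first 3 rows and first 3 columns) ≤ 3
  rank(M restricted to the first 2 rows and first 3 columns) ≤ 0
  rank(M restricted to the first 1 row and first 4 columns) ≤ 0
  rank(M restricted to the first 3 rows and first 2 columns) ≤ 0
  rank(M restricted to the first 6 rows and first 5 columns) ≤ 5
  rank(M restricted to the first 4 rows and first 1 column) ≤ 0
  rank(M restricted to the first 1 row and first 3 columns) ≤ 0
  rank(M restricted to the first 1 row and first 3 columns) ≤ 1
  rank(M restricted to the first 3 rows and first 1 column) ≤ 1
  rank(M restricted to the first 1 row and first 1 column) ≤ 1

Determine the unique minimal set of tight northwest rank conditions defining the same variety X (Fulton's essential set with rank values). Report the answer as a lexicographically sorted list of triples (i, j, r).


The tightest implied rank at each (i,j), from the 12 conditions:

  row 1: 0, 0, 0, 0, 1, 1
  row 2: 0, 0, 0, 1, 2, 2
  row 3: 0, 0, 1, 2, 3, 3
  row 4: 0, 1, 2, 3, 4, 4
  row 5: 1, 2, 3, 4, 5, 5
  row 6: 1, 2, 3, 4, 5, 6

second differences of R give the permutation w = (5, 4, 3, 2, 1, 6).

ℓ(w)=10; the 4 essential cells (i,j,r):

[(1, 4, 0), (2, 3, 0), (3, 2, 0), (4, 1, 0)]


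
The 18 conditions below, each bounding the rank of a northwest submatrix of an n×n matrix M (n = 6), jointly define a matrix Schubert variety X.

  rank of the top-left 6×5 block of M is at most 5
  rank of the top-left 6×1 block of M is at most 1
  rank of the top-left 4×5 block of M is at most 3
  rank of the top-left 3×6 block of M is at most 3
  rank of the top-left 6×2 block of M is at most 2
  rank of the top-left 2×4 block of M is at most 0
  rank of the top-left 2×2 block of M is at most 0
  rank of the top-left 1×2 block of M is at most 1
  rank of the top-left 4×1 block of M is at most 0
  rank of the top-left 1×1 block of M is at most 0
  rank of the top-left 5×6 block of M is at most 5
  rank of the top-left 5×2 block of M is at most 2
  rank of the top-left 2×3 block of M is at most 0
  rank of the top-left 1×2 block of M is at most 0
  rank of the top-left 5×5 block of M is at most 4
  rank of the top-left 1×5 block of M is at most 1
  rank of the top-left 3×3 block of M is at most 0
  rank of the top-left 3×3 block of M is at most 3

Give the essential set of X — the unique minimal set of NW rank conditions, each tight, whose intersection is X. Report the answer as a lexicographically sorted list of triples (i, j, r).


Rank table r_w(6×6) implied by the 18 constraints:

  R[1]: 0, 0, 0, 0, 1, 1
  R[2]: 0, 0, 0, 0, 1, 2
  R[3]: 0, 0, 0, 1, 2, 3
  R[4]: 0, 1, 1, 2, 3, 4
  R[5]: 1, 2, 2, 3, 4, 5
  R[6]: 1, 2, 3, 4, 5, 6

hence w(1..6) = (5, 6, 4, 2, 1, 3).

Fulton essential set (3 of the 12 Rothe cells):

[(2, 4, 0), (3, 3, 0), (4, 1, 0)]
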